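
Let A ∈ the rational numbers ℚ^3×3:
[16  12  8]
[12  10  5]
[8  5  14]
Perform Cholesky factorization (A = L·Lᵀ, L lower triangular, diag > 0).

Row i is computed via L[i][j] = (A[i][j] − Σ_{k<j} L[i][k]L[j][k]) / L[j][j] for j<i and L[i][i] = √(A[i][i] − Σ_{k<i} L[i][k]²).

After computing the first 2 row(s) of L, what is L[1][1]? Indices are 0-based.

Step 1: L[0][0] = √(16) = 4.
  L[1][0] = (12) / L[0][0] = 3.
Step 2: L[1][1] = √(1) = 1.

L[1][1] = 1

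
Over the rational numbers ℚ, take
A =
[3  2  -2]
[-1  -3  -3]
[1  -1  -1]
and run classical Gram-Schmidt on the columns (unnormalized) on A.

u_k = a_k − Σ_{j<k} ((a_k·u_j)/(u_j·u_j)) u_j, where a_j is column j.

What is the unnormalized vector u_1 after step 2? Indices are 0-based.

u_1 = (-2/11, -25/11, -19/11)

Step 1: u_0 = a_0 = (3, -1, 1).
Step 2: u_1 = a_1 − (8/11)·u_0 = (-2/11, -25/11, -19/11).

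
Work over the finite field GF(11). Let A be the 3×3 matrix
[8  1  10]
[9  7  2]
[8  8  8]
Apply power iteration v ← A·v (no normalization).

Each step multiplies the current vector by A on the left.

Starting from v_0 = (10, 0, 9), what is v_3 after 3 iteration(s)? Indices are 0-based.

v_0 = (10, 0, 9).
v_1 = A·v_0 = (5, 9, 9).
v_2 = A·v_1 = (7, 5, 8).
v_3 = A·v_2 = (9, 4, 6).

v_3 = (9, 4, 6)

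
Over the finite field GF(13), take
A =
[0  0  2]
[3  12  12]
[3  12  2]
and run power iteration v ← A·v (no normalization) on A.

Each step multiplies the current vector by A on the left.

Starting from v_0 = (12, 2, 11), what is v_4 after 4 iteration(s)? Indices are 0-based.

v_0 = (12, 2, 11).
v_1 = A·v_0 = (9, 10, 4).
v_2 = A·v_1 = (8, 0, 12).
v_3 = A·v_2 = (11, 12, 9).
v_4 = A·v_3 = (5, 12, 0).

v_4 = (5, 12, 0)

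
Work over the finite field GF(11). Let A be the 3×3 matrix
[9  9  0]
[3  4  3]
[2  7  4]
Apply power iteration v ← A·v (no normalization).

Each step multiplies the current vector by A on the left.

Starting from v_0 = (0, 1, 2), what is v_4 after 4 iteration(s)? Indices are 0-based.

v_4 = (5, 1, 10)

v_0 = (0, 1, 2).
v_1 = A·v_0 = (9, 10, 4).
v_2 = A·v_1 = (6, 2, 5).
v_3 = A·v_2 = (6, 8, 2).
v_4 = A·v_3 = (5, 1, 10).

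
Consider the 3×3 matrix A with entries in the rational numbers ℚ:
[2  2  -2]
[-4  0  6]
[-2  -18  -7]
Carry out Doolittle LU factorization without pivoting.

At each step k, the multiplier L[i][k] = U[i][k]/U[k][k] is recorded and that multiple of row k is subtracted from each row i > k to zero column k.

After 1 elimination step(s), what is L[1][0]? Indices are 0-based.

[col 0] pivot 2
  R1 -= -2*R0 → (0, 4, 2)  (L[1][0] := -2)
  R2 -= -1*R0 → (0, -16, -9)  (L[2][0] := -1)

L[1][0] = -2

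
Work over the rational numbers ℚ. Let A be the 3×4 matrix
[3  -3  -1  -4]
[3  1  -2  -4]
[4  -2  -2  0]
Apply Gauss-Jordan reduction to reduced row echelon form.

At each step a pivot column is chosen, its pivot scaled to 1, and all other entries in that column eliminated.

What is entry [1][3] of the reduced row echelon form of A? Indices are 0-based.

M[1][3] = -8

step 1: normalize row 0 (÷3) = (1, -1, -1/3, -4/3)
  row 1: subtract 3×row0 = (0, 4, -1, 0)
  row 2: subtract 4×row0 = (0, 2, -2/3, 16/3)
step 2: normalize row 1 (÷4) = (0, 1, -1/4, 0)
  row 0: subtract -1×row1 = (1, 0, -7/12, -4/3)
  row 2: subtract 2×row1 = (0, 0, -1/6, 16/3)
step 3: normalize row 2 (÷-1/6) = (0, 0, 1, -32)
  row 0: subtract -7/12×row2 = (1, 0, 0, -20)
  row 1: subtract -1/4×row2 = (0, 1, 0, -8)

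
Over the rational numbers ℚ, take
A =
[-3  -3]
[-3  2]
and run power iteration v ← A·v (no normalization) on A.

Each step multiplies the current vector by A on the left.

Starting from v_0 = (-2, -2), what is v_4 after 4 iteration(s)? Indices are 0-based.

v_4 = (-852, -542)

v_0 = (-2, -2).
v_1 = A·v_0 = (12, 2).
v_2 = A·v_1 = (-42, -32).
v_3 = A·v_2 = (222, 62).
v_4 = A·v_3 = (-852, -542).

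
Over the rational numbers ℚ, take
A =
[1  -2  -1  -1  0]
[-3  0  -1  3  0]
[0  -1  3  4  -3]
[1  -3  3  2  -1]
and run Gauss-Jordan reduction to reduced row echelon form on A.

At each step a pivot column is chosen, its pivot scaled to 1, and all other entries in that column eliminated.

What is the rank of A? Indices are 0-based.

rank = 4

pivot(0,0)=1: scale R0 → (1, -2, -1, -1, 0)
  clear (1,0): R1 −= (-3)R0 → (0, -6, -4, 0, 0)
  clear (3,0): R3 −= (1)R0 → (0, -1, 4, 3, -1)
pivot(1,1)=-6: scale R1 → (0, 1, 2/3, 0, 0)
  clear (0,1): R0 −= (-2)R1 → (1, 0, 1/3, -1, 0)
  clear (2,1): R2 −= (-1)R1 → (0, 0, 11/3, 4, -3)
  clear (3,1): R3 −= (-1)R1 → (0, 0, 14/3, 3, -1)
pivot(2,2)=11/3: scale R2 → (0, 0, 1, 12/11, -9/11)
  clear (0,2): R0 −= (1/3)R2 → (1, 0, 0, -15/11, 3/11)
  clear (1,2): R1 −= (2/3)R2 → (0, 1, 0, -8/11, 6/11)
  clear (3,2): R3 −= (14/3)R2 → (0, 0, 0, -23/11, 31/11)
pivot(3,3)=-23/11: scale R3 → (0, 0, 0, 1, -31/23)
  clear (0,3): R0 −= (-15/11)R3 → (1, 0, 0, 0, -36/23)
  clear (1,3): R1 −= (-8/11)R3 → (0, 1, 0, 0, -10/23)
  clear (2,3): R2 −= (12/11)R3 → (0, 0, 1, 0, 15/23)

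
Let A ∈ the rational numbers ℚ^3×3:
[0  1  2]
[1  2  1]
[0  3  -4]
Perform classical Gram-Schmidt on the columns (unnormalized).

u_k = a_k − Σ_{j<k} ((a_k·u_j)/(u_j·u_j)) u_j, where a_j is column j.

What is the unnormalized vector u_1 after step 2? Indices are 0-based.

Step 1: u_0 = a_0 = (0, 1, 0).
Step 2: u_1 = a_1 − (2)·u_0 = (1, 0, 3).

u_1 = (1, 0, 3)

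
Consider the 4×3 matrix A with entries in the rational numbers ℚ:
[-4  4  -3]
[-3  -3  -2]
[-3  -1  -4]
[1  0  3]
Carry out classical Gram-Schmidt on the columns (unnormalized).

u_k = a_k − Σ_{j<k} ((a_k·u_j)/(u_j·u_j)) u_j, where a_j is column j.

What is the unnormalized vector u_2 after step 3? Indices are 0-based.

u_2 = (235/447, 158/149, -482/447, 916/447)

Step 1: u_0 = a_0 = (-4, -3, -3, 1).
Step 2: u_1 = a_1 − (-4/35)·u_0 = (124/35, -117/35, -47/35, 4/35).
Step 3: u_2 = a_2 − (33/35)·u_0 − (31/447)·u_1 = (235/447, 158/149, -482/447, 916/447).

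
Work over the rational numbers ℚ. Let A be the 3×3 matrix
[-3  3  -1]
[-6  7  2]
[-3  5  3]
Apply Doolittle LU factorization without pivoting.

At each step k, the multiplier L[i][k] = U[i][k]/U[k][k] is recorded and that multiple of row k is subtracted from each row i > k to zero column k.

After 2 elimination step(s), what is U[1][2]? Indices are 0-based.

k=0: U[0][0]=-3
  eliminate (1,0): mult=2, new row 1: (0, 1, 4); set L[1][0]=2
  eliminate (2,0): mult=1, new row 2: (0, 2, 4); set L[2][0]=1
k=1: U[1][1]=1
  eliminate (2,1): mult=2, new row 2: (0, 0, -4); set L[2][1]=2

U[1][2] = 4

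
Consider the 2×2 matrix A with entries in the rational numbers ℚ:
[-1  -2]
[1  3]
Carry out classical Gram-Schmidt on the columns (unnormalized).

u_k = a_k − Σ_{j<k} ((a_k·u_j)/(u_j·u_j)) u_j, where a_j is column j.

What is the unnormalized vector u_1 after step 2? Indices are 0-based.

u_1 = (1/2, 1/2)

Step 1: u_0 = a_0 = (-1, 1).
Step 2: u_1 = a_1 − (5/2)·u_0 = (1/2, 1/2).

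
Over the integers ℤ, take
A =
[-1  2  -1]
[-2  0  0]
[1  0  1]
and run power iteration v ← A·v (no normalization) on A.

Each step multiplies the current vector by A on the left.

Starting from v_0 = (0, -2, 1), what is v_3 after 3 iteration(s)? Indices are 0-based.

v_0 = (0, -2, 1).
v_1 = A·v_0 = (-5, 0, 1).
v_2 = A·v_1 = (4, 10, -4).
v_3 = A·v_2 = (20, -8, 0).

v_3 = (20, -8, 0)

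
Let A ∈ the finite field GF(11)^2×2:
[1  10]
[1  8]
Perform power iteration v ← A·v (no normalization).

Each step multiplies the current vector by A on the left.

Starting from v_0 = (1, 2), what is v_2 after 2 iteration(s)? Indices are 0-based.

v_0 = (1, 2).
v_1 = A·v_0 = (10, 6).
v_2 = A·v_1 = (4, 3).

v_2 = (4, 3)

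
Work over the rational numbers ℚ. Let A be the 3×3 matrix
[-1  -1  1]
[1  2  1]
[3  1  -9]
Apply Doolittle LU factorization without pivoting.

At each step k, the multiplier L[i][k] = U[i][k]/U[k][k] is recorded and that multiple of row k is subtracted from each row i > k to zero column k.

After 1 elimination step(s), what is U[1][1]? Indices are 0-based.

U[1][1] = 1

[col 0] pivot -1
  R1 -= -1*R0 → (0, 1, 2)  (L[1][0] := -1)
  R2 -= -3*R0 → (0, -2, -6)  (L[2][0] := -3)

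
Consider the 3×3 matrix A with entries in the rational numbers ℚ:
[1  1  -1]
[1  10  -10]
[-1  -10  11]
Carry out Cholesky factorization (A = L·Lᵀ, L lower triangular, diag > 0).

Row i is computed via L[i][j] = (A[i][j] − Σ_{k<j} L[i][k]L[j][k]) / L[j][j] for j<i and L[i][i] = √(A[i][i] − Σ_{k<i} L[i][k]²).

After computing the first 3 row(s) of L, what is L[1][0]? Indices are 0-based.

Step 1: L[0][0] = √(1) = 1.
  L[1][0] = (1) / L[0][0] = 1.
Step 2: L[1][1] = √(9) = 3.
  L[2][0] = (-1) / L[0][0] = -1.
  L[2][1] = (-9) / L[1][1] = -3.
Step 3: L[2][2] = √(1) = 1.

L[1][0] = 1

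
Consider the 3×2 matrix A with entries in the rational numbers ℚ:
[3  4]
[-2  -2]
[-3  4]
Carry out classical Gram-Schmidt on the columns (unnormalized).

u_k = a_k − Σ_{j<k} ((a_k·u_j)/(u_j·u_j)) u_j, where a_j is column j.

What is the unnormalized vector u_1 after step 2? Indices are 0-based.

u_1 = (38/11, -18/11, 50/11)

Step 1: u_0 = a_0 = (3, -2, -3).
Step 2: u_1 = a_1 − (2/11)·u_0 = (38/11, -18/11, 50/11).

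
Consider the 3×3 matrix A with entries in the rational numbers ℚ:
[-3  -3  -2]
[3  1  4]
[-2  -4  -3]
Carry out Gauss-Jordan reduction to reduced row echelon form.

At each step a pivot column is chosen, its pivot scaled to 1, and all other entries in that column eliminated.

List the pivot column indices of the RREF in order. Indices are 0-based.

pivot columns: 0, 1, 2

pivot(0,0)=-3: scale R0 → (1, 1, 2/3)
  clear (1,0): R1 −= (3)R0 → (0, -2, 2)
  clear (2,0): R2 −= (-2)R0 → (0, -2, -5/3)
pivot(1,1)=-2: scale R1 → (0, 1, -1)
  clear (0,1): R0 −= (1)R1 → (1, 0, 5/3)
  clear (2,1): R2 −= (-2)R1 → (0, 0, -11/3)
pivot(2,2)=-11/3: scale R2 → (0, 0, 1)
  clear (0,2): R0 −= (5/3)R2 → (1, 0, 0)
  clear (1,2): R1 −= (-1)R2 → (0, 1, 0)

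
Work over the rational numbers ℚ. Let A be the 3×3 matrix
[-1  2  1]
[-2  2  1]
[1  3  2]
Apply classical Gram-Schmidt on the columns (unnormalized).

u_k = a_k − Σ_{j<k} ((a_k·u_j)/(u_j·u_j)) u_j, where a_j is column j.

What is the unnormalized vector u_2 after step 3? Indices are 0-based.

u_2 = (-8/93, 5/93, 2/93)

Step 1: u_0 = a_0 = (-1, -2, 1).
Step 2: u_1 = a_1 − (-1/2)·u_0 = (3/2, 1, 7/2).
Step 3: u_2 = a_2 − (-1/6)·u_0 − (19/31)·u_1 = (-8/93, 5/93, 2/93).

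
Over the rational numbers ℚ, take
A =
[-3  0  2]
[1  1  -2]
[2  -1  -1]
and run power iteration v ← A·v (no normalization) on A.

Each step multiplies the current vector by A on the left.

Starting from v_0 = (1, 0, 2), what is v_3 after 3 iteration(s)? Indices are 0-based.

v_0 = (1, 0, 2).
v_1 = A·v_0 = (1, -3, 0).
v_2 = A·v_1 = (-3, -2, 5).
v_3 = A·v_2 = (19, -15, -9).

v_3 = (19, -15, -9)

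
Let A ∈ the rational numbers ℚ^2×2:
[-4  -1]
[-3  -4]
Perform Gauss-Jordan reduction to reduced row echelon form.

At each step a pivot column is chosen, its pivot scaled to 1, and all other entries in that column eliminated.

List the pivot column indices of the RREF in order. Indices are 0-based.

pivot(0,0)=-4: scale R0 → (1, 1/4)
  clear (1,0): R1 −= (-3)R0 → (0, -13/4)
pivot(1,1)=-13/4: scale R1 → (0, 1)
  clear (0,1): R0 −= (1/4)R1 → (1, 0)

pivot columns: 0, 1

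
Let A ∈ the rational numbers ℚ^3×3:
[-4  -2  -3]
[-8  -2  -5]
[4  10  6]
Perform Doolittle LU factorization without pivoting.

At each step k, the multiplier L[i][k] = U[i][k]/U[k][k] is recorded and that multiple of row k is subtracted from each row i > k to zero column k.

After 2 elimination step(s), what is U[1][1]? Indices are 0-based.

Step 1: pivot at (0,0) is -4.
  row1 ← row1 − (2)·row0  ⇒  L[1][0]=2, U row1=(0, 2, 1)
  row2 ← row2 − (-1)·row0  ⇒  L[2][0]=-1, U row2=(0, 8, 3)
Step 2: pivot at (1,1) is 2.
  row2 ← row2 − (4)·row1  ⇒  L[2][1]=4, U row2=(0, 0, -1)

U[1][1] = 2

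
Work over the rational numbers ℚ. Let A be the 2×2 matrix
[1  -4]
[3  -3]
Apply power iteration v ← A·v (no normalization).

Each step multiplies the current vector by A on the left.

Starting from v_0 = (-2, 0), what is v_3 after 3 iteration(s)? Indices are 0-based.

v_3 = (-26, 30)

v_0 = (-2, 0).
v_1 = A·v_0 = (-2, -6).
v_2 = A·v_1 = (22, 12).
v_3 = A·v_2 = (-26, 30).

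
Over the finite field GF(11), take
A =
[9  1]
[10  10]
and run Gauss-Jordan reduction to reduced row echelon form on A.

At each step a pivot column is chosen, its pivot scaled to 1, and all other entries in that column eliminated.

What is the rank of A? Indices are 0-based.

rank = 2

pivot(0,0)=9: scale R0 → (1, 5)
  clear (1,0): R1 −= (10)R0 → (0, 4)
pivot(1,1)=4: scale R1 → (0, 1)
  clear (0,1): R0 −= (5)R1 → (1, 0)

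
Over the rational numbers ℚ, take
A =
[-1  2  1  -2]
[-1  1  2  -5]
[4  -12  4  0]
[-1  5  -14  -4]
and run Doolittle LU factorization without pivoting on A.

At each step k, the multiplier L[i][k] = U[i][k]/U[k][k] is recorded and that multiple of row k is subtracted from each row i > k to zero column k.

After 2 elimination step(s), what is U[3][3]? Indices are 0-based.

Step 1: pivot at (0,0) is -1.
  row1 ← row1 − (1)·row0  ⇒  L[1][0]=1, U row1=(0, -1, 1, -3)
  row2 ← row2 − (-4)·row0  ⇒  L[2][0]=-4, U row2=(0, -4, 8, -8)
  row3 ← row3 − (1)·row0  ⇒  L[3][0]=1, U row3=(0, 3, -15, -2)
Step 2: pivot at (1,1) is -1.
  row2 ← row2 − (4)·row1  ⇒  L[2][1]=4, U row2=(0, 0, 4, 4)
  row3 ← row3 − (-3)·row1  ⇒  L[3][1]=-3, U row3=(0, 0, -12, -11)

U[3][3] = -11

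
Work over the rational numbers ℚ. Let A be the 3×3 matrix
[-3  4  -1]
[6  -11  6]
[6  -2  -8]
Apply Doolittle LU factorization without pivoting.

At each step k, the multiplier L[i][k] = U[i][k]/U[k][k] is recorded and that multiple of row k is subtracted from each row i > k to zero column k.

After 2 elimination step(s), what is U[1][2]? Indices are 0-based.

Step 1: pivot at (0,0) is -3.
  row1 ← row1 − (-2)·row0  ⇒  L[1][0]=-2, U row1=(0, -3, 4)
  row2 ← row2 − (-2)·row0  ⇒  L[2][0]=-2, U row2=(0, 6, -10)
Step 2: pivot at (1,1) is -3.
  row2 ← row2 − (-2)·row1  ⇒  L[2][1]=-2, U row2=(0, 0, -2)

U[1][2] = 4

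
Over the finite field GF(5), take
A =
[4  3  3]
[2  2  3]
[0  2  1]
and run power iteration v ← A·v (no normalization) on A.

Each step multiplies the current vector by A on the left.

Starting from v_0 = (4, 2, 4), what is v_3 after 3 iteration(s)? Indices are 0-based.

v_3 = (1, 2, 1)

v_0 = (4, 2, 4).
v_1 = A·v_0 = (4, 4, 3).
v_2 = A·v_1 = (2, 0, 1).
v_3 = A·v_2 = (1, 2, 1).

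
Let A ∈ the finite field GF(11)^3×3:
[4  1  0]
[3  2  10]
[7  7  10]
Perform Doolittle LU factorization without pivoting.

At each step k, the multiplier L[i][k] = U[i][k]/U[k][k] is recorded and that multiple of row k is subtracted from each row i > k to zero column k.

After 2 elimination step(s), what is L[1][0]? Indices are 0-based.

L[1][0] = 9

Step 1: pivot at (0,0) is 4.
  row1 ← row1 − (9)·row0  ⇒  L[1][0]=9, U row1=(0, 4, 10)
  row2 ← row2 − (10)·row0  ⇒  L[2][0]=10, U row2=(0, 8, 10)
Step 2: pivot at (1,1) is 4.
  row2 ← row2 − (2)·row1  ⇒  L[2][1]=2, U row2=(0, 0, 1)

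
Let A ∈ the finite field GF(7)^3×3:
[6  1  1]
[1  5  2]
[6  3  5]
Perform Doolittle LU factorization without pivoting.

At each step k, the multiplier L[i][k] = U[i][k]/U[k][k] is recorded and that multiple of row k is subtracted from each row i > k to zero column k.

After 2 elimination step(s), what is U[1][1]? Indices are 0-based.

U[1][1] = 6

Step 1: pivot at (0,0) is 6.
  row1 ← row1 − (6)·row0  ⇒  L[1][0]=6, U row1=(0, 6, 3)
  row2 ← row2 − (1)·row0  ⇒  L[2][0]=1, U row2=(0, 2, 4)
Step 2: pivot at (1,1) is 6.
  row2 ← row2 − (5)·row1  ⇒  L[2][1]=5, U row2=(0, 0, 3)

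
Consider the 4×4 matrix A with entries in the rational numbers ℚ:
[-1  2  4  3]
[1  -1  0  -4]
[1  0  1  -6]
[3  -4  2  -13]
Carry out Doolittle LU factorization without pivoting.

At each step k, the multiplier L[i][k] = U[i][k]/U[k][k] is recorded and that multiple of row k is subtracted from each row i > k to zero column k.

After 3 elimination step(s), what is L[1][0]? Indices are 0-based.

L[1][0] = -1

[col 0] pivot -1
  R1 -= -1*R0 → (0, 1, 4, -1)  (L[1][0] := -1)
  R2 -= -1*R0 → (0, 2, 5, -3)  (L[2][0] := -1)
  R3 -= -3*R0 → (0, 2, 14, -4)  (L[3][0] := -3)
[col 1] pivot 1
  R2 -= 2*R1 → (0, 0, -3, -1)  (L[2][1] := 2)
  R3 -= 2*R1 → (0, 0, 6, -2)  (L[3][1] := 2)
[col 2] pivot -3
  R3 -= -2*R2 → (0, 0, 0, -4)  (L[3][2] := -2)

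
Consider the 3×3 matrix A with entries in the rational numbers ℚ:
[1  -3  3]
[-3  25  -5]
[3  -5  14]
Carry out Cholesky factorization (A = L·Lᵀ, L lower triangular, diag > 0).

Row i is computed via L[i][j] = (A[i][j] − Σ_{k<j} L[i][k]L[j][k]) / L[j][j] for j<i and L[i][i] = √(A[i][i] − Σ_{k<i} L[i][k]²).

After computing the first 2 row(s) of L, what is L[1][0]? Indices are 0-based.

Step 1: L[0][0] = √(1) = 1.
  L[1][0] = (-3) / L[0][0] = -3.
Step 2: L[1][1] = √(16) = 4.

L[1][0] = -3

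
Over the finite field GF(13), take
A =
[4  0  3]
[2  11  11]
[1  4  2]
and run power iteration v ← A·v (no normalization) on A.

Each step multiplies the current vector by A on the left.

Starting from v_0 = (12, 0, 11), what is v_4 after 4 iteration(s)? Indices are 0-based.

v_0 = (12, 0, 11).
v_1 = A·v_0 = (3, 2, 8).
v_2 = A·v_1 = (10, 12, 1).
v_3 = A·v_2 = (4, 7, 8).
v_4 = A·v_3 = (1, 4, 9).

v_4 = (1, 4, 9)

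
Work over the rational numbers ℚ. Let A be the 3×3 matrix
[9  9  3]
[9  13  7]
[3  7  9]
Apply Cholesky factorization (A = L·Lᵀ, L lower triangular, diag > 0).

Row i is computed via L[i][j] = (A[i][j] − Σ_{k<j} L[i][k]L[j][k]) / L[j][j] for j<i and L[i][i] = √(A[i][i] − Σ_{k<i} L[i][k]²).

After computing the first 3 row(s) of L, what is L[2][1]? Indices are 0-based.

L[2][1] = 2

Step 1: L[0][0] = √(9) = 3.
  L[1][0] = (9) / L[0][0] = 3.
Step 2: L[1][1] = √(4) = 2.
  L[2][0] = (3) / L[0][0] = 1.
  L[2][1] = (4) / L[1][1] = 2.
Step 3: L[2][2] = √(4) = 2.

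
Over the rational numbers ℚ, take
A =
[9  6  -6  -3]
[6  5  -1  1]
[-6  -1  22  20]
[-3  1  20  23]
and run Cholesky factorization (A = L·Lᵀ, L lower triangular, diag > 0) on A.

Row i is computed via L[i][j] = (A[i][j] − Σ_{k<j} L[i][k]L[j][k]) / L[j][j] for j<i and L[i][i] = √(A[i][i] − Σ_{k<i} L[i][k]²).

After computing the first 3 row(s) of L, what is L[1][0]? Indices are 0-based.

L[1][0] = 2

Step 1: L[0][0] = √(9) = 3.
  L[1][0] = (6) / L[0][0] = 2.
Step 2: L[1][1] = √(1) = 1.
  L[2][0] = (-6) / L[0][0] = -2.
  L[2][1] = (3) / L[1][1] = 3.
Step 3: L[2][2] = √(9) = 3.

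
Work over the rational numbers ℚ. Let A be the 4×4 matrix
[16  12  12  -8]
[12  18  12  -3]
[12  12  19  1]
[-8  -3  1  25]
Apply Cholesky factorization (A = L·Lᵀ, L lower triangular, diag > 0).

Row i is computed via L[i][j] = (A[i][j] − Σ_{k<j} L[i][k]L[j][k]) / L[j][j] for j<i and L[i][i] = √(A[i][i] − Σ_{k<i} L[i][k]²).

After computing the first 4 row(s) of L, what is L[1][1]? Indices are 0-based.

Step 1: L[0][0] = √(16) = 4.
  L[1][0] = (12) / L[0][0] = 3.
Step 2: L[1][1] = √(9) = 3.
  L[2][0] = (12) / L[0][0] = 3.
  L[2][1] = (3) / L[1][1] = 1.
Step 3: L[2][2] = √(9) = 3.
  L[3][0] = (-8) / L[0][0] = -2.
  L[3][1] = (3) / L[1][1] = 1.
  L[3][2] = (6) / L[2][2] = 2.
Step 4: L[3][3] = √(16) = 4.

L[1][1] = 3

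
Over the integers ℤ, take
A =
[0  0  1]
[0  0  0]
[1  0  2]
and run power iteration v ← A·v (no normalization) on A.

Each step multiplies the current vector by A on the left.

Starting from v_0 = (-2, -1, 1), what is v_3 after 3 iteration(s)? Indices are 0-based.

v_0 = (-2, -1, 1).
v_1 = A·v_0 = (1, 0, 0).
v_2 = A·v_1 = (0, 0, 1).
v_3 = A·v_2 = (1, 0, 2).

v_3 = (1, 0, 2)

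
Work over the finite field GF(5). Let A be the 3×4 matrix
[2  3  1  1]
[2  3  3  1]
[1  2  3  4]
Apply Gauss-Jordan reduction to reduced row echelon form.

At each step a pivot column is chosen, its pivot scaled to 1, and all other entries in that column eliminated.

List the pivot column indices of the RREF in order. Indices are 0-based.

pivot(0,0)=2: scale R0 → (1, 4, 3, 3)
  clear (1,0): R1 −= (2)R0 → (0, 0, 2, 0)
  clear (2,0): R2 −= (1)R0 → (0, 3, 0, 1)
pivot(1,1): swap R1↔R2
pivot(1,1)=3: scale R1 → (0, 1, 0, 2)
  clear (0,1): R0 −= (4)R1 → (1, 0, 3, 0)
pivot(2,2)=2: scale R2 → (0, 0, 1, 0)
  clear (0,2): R0 −= (3)R2 → (1, 0, 0, 0)

pivot columns: 0, 1, 2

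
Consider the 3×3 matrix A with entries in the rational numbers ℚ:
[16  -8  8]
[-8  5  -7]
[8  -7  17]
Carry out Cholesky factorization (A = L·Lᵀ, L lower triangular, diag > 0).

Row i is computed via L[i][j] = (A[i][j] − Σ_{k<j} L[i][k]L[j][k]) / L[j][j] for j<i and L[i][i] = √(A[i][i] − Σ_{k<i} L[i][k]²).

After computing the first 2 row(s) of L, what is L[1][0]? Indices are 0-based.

Step 1: L[0][0] = √(16) = 4.
  L[1][0] = (-8) / L[0][0] = -2.
Step 2: L[1][1] = √(1) = 1.

L[1][0] = -2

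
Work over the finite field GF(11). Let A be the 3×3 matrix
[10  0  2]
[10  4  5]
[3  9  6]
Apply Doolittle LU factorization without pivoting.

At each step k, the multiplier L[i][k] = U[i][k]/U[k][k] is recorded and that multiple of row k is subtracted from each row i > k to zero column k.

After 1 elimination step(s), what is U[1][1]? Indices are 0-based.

U[1][1] = 4

[col 0] pivot 10
  R1 -= 1*R0 → (0, 4, 3)  (L[1][0] := 1)
  R2 -= 8*R0 → (0, 9, 1)  (L[2][0] := 8)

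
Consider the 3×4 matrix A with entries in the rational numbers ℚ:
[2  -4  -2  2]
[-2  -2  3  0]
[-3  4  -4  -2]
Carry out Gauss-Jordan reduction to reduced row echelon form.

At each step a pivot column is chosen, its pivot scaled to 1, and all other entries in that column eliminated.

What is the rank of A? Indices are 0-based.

pivot(0,0)=2: scale R0 → (1, -2, -1, 1)
  clear (1,0): R1 −= (-2)R0 → (0, -6, 1, 2)
  clear (2,0): R2 −= (-3)R0 → (0, -2, -7, 1)
pivot(1,1)=-6: scale R1 → (0, 1, -1/6, -1/3)
  clear (0,1): R0 −= (-2)R1 → (1, 0, -4/3, 1/3)
  clear (2,1): R2 −= (-2)R1 → (0, 0, -22/3, 1/3)
pivot(2,2)=-22/3: scale R2 → (0, 0, 1, -1/22)
  clear (0,2): R0 −= (-4/3)R2 → (1, 0, 0, 3/11)
  clear (1,2): R1 −= (-1/6)R2 → (0, 1, 0, -15/44)

rank = 3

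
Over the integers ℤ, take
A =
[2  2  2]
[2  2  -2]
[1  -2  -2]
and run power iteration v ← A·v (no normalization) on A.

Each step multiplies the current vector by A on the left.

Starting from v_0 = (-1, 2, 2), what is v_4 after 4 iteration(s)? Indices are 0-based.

v_0 = (-1, 2, 2).
v_1 = A·v_0 = (6, -2, -9).
v_2 = A·v_1 = (-10, 26, 28).
v_3 = A·v_2 = (88, -24, -118).
v_4 = A·v_3 = (-108, 364, 372).

v_4 = (-108, 364, 372)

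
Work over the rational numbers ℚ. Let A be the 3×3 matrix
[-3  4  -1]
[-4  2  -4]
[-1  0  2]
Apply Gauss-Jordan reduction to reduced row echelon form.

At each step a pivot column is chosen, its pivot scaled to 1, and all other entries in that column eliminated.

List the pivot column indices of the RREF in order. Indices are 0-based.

pivot columns: 0, 1, 2

step 1: normalize row 0 (÷-3) = (1, -4/3, 1/3)
  row 1: subtract -4×row0 = (0, -10/3, -8/3)
  row 2: subtract -1×row0 = (0, -4/3, 7/3)
step 2: normalize row 1 (÷-10/3) = (0, 1, 4/5)
  row 0: subtract -4/3×row1 = (1, 0, 7/5)
  row 2: subtract -4/3×row1 = (0, 0, 17/5)
step 3: normalize row 2 (÷17/5) = (0, 0, 1)
  row 0: subtract 7/5×row2 = (1, 0, 0)
  row 1: subtract 4/5×row2 = (0, 1, 0)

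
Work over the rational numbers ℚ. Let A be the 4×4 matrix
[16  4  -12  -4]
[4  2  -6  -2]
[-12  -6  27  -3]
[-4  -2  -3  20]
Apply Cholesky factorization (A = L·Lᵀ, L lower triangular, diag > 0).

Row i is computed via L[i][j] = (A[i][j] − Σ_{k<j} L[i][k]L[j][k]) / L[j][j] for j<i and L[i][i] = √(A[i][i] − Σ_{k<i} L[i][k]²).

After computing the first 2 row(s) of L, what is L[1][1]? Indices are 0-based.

Step 1: L[0][0] = √(16) = 4.
  L[1][0] = (4) / L[0][0] = 1.
Step 2: L[1][1] = √(1) = 1.

L[1][1] = 1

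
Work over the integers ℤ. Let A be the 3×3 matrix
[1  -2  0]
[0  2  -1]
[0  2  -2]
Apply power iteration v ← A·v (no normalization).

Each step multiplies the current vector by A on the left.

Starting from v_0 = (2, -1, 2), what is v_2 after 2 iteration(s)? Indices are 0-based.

v_0 = (2, -1, 2).
v_1 = A·v_0 = (4, -4, -6).
v_2 = A·v_1 = (12, -2, 4).

v_2 = (12, -2, 4)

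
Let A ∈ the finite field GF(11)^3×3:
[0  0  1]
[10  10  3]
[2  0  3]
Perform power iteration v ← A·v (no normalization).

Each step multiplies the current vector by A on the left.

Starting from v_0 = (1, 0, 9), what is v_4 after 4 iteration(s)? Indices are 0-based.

v_4 = (10, 10, 9)

v_0 = (1, 0, 9).
v_1 = A·v_0 = (9, 4, 7).
v_2 = A·v_1 = (7, 8, 6).
v_3 = A·v_2 = (6, 3, 10).
v_4 = A·v_3 = (10, 10, 9).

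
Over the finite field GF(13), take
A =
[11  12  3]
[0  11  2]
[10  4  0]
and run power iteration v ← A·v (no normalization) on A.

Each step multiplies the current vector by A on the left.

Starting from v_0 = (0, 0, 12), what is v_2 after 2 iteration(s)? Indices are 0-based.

v_0 = (0, 0, 12).
v_1 = A·v_0 = (10, 11, 0).
v_2 = A·v_1 = (8, 4, 1).

v_2 = (8, 4, 1)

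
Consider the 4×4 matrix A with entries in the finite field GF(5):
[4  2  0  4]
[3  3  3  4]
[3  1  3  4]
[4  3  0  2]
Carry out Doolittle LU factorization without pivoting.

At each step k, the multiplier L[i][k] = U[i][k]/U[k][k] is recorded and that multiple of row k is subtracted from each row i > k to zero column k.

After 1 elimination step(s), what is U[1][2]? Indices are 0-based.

Step 1: pivot at (0,0) is 4.
  row1 ← row1 − (2)·row0  ⇒  L[1][0]=2, U row1=(0, 4, 3, 1)
  row2 ← row2 − (2)·row0  ⇒  L[2][0]=2, U row2=(0, 2, 3, 1)
  row3 ← row3 − (1)·row0  ⇒  L[3][0]=1, U row3=(0, 1, 0, 3)

U[1][2] = 3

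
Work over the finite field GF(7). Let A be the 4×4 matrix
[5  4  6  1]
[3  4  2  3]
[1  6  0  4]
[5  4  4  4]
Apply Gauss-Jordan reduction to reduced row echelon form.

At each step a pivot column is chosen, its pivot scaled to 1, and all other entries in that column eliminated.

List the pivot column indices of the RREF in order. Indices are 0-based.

pivot columns: 0, 1, 2, 3

pivot(0,0)=5: scale R0 → (1, 5, 4, 3)
  clear (1,0): R1 −= (3)R0 → (0, 3, 4, 1)
  clear (2,0): R2 −= (1)R0 → (0, 1, 3, 1)
  clear (3,0): R3 −= (5)R0 → (0, 0, 5, 3)
pivot(1,1)=3: scale R1 → (0, 1, 6, 5)
  clear (0,1): R0 −= (5)R1 → (1, 0, 2, 6)
  clear (2,1): R2 −= (1)R1 → (0, 0, 4, 3)
pivot(2,2)=4: scale R2 → (0, 0, 1, 6)
  clear (0,2): R0 −= (2)R2 → (1, 0, 0, 1)
  clear (1,2): R1 −= (6)R2 → (0, 1, 0, 4)
  clear (3,2): R3 −= (5)R2 → (0, 0, 0, 1)
pivot(3,3)=1: scale R3 → (0, 0, 0, 1)
  clear (0,3): R0 −= (1)R3 → (1, 0, 0, 0)
  clear (1,3): R1 −= (4)R3 → (0, 1, 0, 0)
  clear (2,3): R2 −= (6)R3 → (0, 0, 1, 0)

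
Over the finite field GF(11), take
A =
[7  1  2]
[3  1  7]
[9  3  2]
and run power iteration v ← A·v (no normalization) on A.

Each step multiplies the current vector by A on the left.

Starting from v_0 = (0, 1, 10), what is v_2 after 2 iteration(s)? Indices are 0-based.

v_0 = (0, 1, 10).
v_1 = A·v_0 = (10, 5, 1).
v_2 = A·v_1 = (0, 9, 8).

v_2 = (0, 9, 8)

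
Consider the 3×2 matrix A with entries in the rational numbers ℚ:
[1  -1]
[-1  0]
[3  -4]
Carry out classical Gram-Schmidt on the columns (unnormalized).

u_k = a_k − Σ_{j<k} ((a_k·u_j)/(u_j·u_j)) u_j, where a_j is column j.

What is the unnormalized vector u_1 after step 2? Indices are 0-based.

u_1 = (2/11, -13/11, -5/11)

Step 1: u_0 = a_0 = (1, -1, 3).
Step 2: u_1 = a_1 − (-13/11)·u_0 = (2/11, -13/11, -5/11).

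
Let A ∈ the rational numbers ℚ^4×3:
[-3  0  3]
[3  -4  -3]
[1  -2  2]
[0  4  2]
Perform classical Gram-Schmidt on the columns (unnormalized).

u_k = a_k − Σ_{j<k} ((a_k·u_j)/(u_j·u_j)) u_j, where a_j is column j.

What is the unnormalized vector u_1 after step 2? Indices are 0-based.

Step 1: u_0 = a_0 = (-3, 3, 1, 0).
Step 2: u_1 = a_1 − (-14/19)·u_0 = (-42/19, -34/19, -24/19, 4).

u_1 = (-42/19, -34/19, -24/19, 4)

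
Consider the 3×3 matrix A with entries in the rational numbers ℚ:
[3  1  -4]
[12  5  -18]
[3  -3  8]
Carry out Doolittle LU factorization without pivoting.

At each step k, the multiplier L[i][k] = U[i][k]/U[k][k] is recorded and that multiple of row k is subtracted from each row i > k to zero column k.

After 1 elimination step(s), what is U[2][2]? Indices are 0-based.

U[2][2] = 12

[col 0] pivot 3
  R1 -= 4*R0 → (0, 1, -2)  (L[1][0] := 4)
  R2 -= 1*R0 → (0, -4, 12)  (L[2][0] := 1)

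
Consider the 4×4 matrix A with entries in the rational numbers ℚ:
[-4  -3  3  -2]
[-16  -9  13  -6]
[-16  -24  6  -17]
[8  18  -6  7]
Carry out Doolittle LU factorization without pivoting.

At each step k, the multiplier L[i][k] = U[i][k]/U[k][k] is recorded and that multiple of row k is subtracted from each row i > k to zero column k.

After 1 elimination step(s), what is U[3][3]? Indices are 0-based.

U[3][3] = 3

k=0: U[0][0]=-4
  eliminate (1,0): mult=4, new row 1: (0, 3, 1, 2); set L[1][0]=4
  eliminate (2,0): mult=4, new row 2: (0, -12, -6, -9); set L[2][0]=4
  eliminate (3,0): mult=-2, new row 3: (0, 12, 0, 3); set L[3][0]=-2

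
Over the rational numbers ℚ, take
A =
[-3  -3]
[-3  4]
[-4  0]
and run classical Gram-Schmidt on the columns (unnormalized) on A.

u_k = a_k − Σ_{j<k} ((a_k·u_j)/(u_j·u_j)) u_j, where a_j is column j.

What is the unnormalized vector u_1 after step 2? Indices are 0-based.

Step 1: u_0 = a_0 = (-3, -3, -4).
Step 2: u_1 = a_1 − (-3/34)·u_0 = (-111/34, 127/34, -6/17).

u_1 = (-111/34, 127/34, -6/17)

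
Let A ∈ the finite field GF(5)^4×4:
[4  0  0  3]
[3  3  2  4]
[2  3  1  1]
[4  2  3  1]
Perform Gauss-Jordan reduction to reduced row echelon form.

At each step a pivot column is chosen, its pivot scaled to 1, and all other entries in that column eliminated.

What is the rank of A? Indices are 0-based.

step 1: normalize row 0 (÷4) = (1, 0, 0, 2)
  row 1: subtract 3×row0 = (0, 3, 2, 3)
  row 2: subtract 2×row0 = (0, 3, 1, 2)
  row 3: subtract 4×row0 = (0, 2, 3, 3)
step 2: normalize row 1 (÷3) = (0, 1, 4, 1)
  row 2: subtract 3×row1 = (0, 0, 4, 4)
  row 3: subtract 2×row1 = (0, 0, 0, 1)
step 3: normalize row 2 (÷4) = (0, 0, 1, 1)
  row 1: subtract 4×row2 = (0, 1, 0, 2)
step 4: normalize row 3 (÷1) = (0, 0, 0, 1)
  row 0: subtract 2×row3 = (1, 0, 0, 0)
  row 1: subtract 2×row3 = (0, 1, 0, 0)
  row 2: subtract 1×row3 = (0, 0, 1, 0)

rank = 4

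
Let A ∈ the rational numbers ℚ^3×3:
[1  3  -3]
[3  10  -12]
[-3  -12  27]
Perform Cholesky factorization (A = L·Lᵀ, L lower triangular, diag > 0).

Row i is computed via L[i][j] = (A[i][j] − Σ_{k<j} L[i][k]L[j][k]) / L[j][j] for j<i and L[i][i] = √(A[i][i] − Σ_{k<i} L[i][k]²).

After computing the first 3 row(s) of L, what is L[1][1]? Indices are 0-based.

L[1][1] = 1

Step 1: L[0][0] = √(1) = 1.
  L[1][0] = (3) / L[0][0] = 3.
Step 2: L[1][1] = √(1) = 1.
  L[2][0] = (-3) / L[0][0] = -3.
  L[2][1] = (-3) / L[1][1] = -3.
Step 3: L[2][2] = √(9) = 3.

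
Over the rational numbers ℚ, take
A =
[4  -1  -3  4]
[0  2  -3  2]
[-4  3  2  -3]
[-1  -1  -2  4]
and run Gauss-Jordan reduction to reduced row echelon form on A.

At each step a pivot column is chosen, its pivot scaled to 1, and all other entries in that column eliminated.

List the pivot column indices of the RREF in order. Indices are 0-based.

[1] R0 /= 4  ⇒  (1, -1/4, -3/4, 1)
     R2 -= -4·R0  ⇒  (0, 2, -1, 1)
     R3 -= -1·R0  ⇒  (0, -5/4, -11/4, 5)
[2] R1 /= 2  ⇒  (0, 1, -3/2, 1)
     R0 -= -1/4·R1  ⇒  (1, 0, -9/8, 5/4)
     R2 -= 2·R1  ⇒  (0, 0, 2, -1)
     R3 -= -5/4·R1  ⇒  (0, 0, -37/8, 25/4)
[3] R2 /= 2  ⇒  (0, 0, 1, -1/2)
     R0 -= -9/8·R2  ⇒  (1, 0, 0, 11/16)
     R1 -= -3/2·R2  ⇒  (0, 1, 0, 1/4)
     R3 -= -37/8·R2  ⇒  (0, 0, 0, 63/16)
[4] R3 /= 63/16  ⇒  (0, 0, 0, 1)
     R0 -= 11/16·R3  ⇒  (1, 0, 0, 0)
     R1 -= 1/4·R3  ⇒  (0, 1, 0, 0)
     R2 -= -1/2·R3  ⇒  (0, 0, 1, 0)

pivot columns: 0, 1, 2, 3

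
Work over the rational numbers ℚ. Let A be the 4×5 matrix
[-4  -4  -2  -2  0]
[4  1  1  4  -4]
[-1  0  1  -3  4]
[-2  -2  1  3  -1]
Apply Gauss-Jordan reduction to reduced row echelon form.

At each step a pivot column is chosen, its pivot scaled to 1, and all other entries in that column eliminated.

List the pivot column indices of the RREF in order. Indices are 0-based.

pivot(0,0)=-4: scale R0 → (1, 1, 1/2, 1/2, 0)
  clear (1,0): R1 −= (4)R0 → (0, -3, -1, 2, -4)
  clear (2,0): R2 −= (-1)R0 → (0, 1, 3/2, -5/2, 4)
  clear (3,0): R3 −= (-2)R0 → (0, 0, 2, 4, -1)
pivot(1,1)=-3: scale R1 → (0, 1, 1/3, -2/3, 4/3)
  clear (0,1): R0 −= (1)R1 → (1, 0, 1/6, 7/6, -4/3)
  clear (2,1): R2 −= (1)R1 → (0, 0, 7/6, -11/6, 8/3)
pivot(2,2)=7/6: scale R2 → (0, 0, 1, -11/7, 16/7)
  clear (0,2): R0 −= (1/6)R2 → (1, 0, 0, 10/7, -12/7)
  clear (1,2): R1 −= (1/3)R2 → (0, 1, 0, -1/7, 4/7)
  clear (3,2): R3 −= (2)R2 → (0, 0, 0, 50/7, -39/7)
pivot(3,3)=50/7: scale R3 → (0, 0, 0, 1, -39/50)
  clear (0,3): R0 −= (10/7)R3 → (1, 0, 0, 0, -3/5)
  clear (1,3): R1 −= (-1/7)R3 → (0, 1, 0, 0, 23/50)
  clear (2,3): R2 −= (-11/7)R3 → (0, 0, 1, 0, 53/50)

pivot columns: 0, 1, 2, 3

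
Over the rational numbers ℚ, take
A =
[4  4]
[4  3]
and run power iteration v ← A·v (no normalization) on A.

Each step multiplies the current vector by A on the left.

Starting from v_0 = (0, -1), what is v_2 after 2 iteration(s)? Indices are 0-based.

v_2 = (-28, -25)

v_0 = (0, -1).
v_1 = A·v_0 = (-4, -3).
v_2 = A·v_1 = (-28, -25).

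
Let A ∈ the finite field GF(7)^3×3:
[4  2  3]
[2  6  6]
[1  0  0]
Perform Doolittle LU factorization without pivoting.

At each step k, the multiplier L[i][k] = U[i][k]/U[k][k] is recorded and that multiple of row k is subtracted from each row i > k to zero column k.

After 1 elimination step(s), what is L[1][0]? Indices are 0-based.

[col 0] pivot 4
  R1 -= 4*R0 → (0, 5, 1)  (L[1][0] := 4)
  R2 -= 2*R0 → (0, 3, 1)  (L[2][0] := 2)

L[1][0] = 4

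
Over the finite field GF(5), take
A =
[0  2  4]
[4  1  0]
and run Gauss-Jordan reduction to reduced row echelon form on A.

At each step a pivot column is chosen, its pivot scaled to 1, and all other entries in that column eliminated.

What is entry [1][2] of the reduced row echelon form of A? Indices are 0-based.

M[1][2] = 2

pivot(0,0): swap R0↔R1
pivot(0,0)=4: scale R0 → (1, 4, 0)
pivot(1,1)=2: scale R1 → (0, 1, 2)
  clear (0,1): R0 −= (4)R1 → (1, 0, 2)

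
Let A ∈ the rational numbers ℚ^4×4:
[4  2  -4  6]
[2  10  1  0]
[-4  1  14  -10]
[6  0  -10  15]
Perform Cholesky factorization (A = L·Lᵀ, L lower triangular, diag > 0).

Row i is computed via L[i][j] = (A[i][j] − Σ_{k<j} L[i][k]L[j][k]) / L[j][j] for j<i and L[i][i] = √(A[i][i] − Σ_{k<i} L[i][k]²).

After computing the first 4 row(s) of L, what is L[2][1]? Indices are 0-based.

L[2][1] = 1

Step 1: L[0][0] = √(4) = 2.
  L[1][0] = (2) / L[0][0] = 1.
Step 2: L[1][1] = √(9) = 3.
  L[2][0] = (-4) / L[0][0] = -2.
  L[2][1] = (3) / L[1][1] = 1.
Step 3: L[2][2] = √(9) = 3.
  L[3][0] = (6) / L[0][0] = 3.
  L[3][1] = (-3) / L[1][1] = -1.
  L[3][2] = (-3) / L[2][2] = -1.
Step 4: L[3][3] = √(4) = 2.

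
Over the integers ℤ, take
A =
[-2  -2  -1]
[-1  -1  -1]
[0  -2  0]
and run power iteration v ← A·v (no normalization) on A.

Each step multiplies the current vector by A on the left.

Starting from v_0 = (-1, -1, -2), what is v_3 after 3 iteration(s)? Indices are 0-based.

v_3 = (76, 42, 24)

v_0 = (-1, -1, -2).
v_1 = A·v_0 = (6, 4, 2).
v_2 = A·v_1 = (-22, -12, -8).
v_3 = A·v_2 = (76, 42, 24).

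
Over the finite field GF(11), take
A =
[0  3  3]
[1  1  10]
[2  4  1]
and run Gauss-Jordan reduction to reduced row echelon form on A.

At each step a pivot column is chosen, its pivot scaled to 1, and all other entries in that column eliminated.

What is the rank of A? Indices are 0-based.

[1] R0 <-> R1
[1] R0 /= 1  ⇒  (1, 1, 10)
     R2 -= 2·R0  ⇒  (0, 2, 3)
[2] R1 /= 3  ⇒  (0, 1, 1)
     R0 -= 1·R1  ⇒  (1, 0, 9)
     R2 -= 2·R1  ⇒  (0, 0, 1)
[3] R2 /= 1  ⇒  (0, 0, 1)
     R0 -= 9·R2  ⇒  (1, 0, 0)
     R1 -= 1·R2  ⇒  (0, 1, 0)

rank = 3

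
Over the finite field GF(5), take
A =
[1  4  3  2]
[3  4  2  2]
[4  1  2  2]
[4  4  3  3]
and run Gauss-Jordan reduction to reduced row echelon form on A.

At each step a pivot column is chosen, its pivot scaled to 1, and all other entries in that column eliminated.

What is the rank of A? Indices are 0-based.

step 1: normalize row 0 (÷1) = (1, 4, 3, 2)
  row 1: subtract 3×row0 = (0, 2, 3, 1)
  row 2: subtract 4×row0 = (0, 0, 0, 4)
  row 3: subtract 4×row0 = (0, 3, 1, 0)
step 2: normalize row 1 (÷2) = (0, 1, 4, 3)
  row 0: subtract 4×row1 = (1, 0, 2, 0)
  row 3: subtract 3×row1 = (0, 0, 4, 1)
step 3: exchange rows 2,3
step 3: normalize row 2 (÷4) = (0, 0, 1, 4)
  row 0: subtract 2×row2 = (1, 0, 0, 2)
  row 1: subtract 4×row2 = (0, 1, 0, 2)
step 4: normalize row 3 (÷4) = (0, 0, 0, 1)
  row 0: subtract 2×row3 = (1, 0, 0, 0)
  row 1: subtract 2×row3 = (0, 1, 0, 0)
  row 2: subtract 4×row3 = (0, 0, 1, 0)

rank = 4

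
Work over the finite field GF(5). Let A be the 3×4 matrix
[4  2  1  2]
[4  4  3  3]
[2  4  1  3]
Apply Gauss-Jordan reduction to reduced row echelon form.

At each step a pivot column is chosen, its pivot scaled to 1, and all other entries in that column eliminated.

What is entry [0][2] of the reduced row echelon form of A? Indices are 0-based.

M[0][2] = 1

pivot(0,0)=4: scale R0 → (1, 3, 4, 3)
  clear (1,0): R1 −= (4)R0 → (0, 2, 2, 1)
  clear (2,0): R2 −= (2)R0 → (0, 3, 3, 2)
pivot(1,1)=2: scale R1 → (0, 1, 1, 3)
  clear (0,1): R0 −= (3)R1 → (1, 0, 1, 4)
  clear (2,1): R2 −= (3)R1 → (0, 0, 0, 3)
col 2: no nonzero at/below row 2; advance.
pivot(2,3)=3: scale R2 → (0, 0, 0, 1)
  clear (0,3): R0 −= (4)R2 → (1, 0, 1, 0)
  clear (1,3): R1 −= (3)R2 → (0, 1, 1, 0)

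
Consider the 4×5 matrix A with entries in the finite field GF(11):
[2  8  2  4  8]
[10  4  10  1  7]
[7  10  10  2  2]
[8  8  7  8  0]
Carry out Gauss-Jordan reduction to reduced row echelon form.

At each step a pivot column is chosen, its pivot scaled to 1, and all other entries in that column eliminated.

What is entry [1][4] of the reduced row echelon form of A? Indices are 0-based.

step 1: normalize row 0 (÷2) = (1, 4, 1, 2, 4)
  row 1: subtract 10×row0 = (0, 8, 0, 3, 0)
  row 2: subtract 7×row0 = (0, 4, 3, 10, 7)
  row 3: subtract 8×row0 = (0, 9, 10, 3, 1)
step 2: normalize row 1 (÷8) = (0, 1, 0, 10, 0)
  row 0: subtract 4×row1 = (1, 0, 1, 6, 4)
  row 2: subtract 4×row1 = (0, 0, 3, 3, 7)
  row 3: subtract 9×row1 = (0, 0, 10, 1, 1)
step 3: normalize row 2 (÷3) = (0, 0, 1, 1, 6)
  row 0: subtract 1×row2 = (1, 0, 0, 5, 9)
  row 3: subtract 10×row2 = (0, 0, 0, 2, 7)
step 4: normalize row 3 (÷2) = (0, 0, 0, 1, 9)
  row 0: subtract 5×row3 = (1, 0, 0, 0, 8)
  row 1: subtract 10×row3 = (0, 1, 0, 0, 9)
  row 2: subtract 1×row3 = (0, 0, 1, 0, 8)

M[1][4] = 9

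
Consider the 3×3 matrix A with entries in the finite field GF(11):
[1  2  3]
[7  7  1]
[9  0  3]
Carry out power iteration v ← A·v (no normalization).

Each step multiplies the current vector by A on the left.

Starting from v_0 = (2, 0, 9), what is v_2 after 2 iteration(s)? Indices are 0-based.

v_0 = (2, 0, 9).
v_1 = A·v_0 = (7, 1, 1).
v_2 = A·v_1 = (1, 2, 0).

v_2 = (1, 2, 0)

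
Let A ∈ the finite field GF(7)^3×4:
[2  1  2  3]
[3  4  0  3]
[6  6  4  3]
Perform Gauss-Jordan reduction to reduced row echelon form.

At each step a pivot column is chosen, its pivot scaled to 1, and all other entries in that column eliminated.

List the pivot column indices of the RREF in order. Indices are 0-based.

pivot columns: 0, 1, 2

[1] R0 /= 2  ⇒  (1, 4, 1, 5)
     R1 -= 3·R0  ⇒  (0, 6, 4, 2)
     R2 -= 6·R0  ⇒  (0, 3, 5, 1)
[2] R1 /= 6  ⇒  (0, 1, 3, 5)
     R0 -= 4·R1  ⇒  (1, 0, 3, 6)
     R2 -= 3·R1  ⇒  (0, 0, 3, 0)
[3] R2 /= 3  ⇒  (0, 0, 1, 0)
     R0 -= 3·R2  ⇒  (1, 0, 0, 6)
     R1 -= 3·R2  ⇒  (0, 1, 0, 5)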